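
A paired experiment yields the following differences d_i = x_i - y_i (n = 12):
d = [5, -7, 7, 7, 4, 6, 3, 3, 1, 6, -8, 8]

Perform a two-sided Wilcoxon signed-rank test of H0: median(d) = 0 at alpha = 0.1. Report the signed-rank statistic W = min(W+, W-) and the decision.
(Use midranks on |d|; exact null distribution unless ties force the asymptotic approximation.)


Step 1: Drop any zero differences (none here) and take |d_i|.
|d| = [5, 7, 7, 7, 4, 6, 3, 3, 1, 6, 8, 8]
Step 2: Midrank |d_i| (ties get averaged ranks).
ranks: |5|->5, |7|->9, |7|->9, |7|->9, |4|->4, |6|->6.5, |3|->2.5, |3|->2.5, |1|->1, |6|->6.5, |8|->11.5, |8|->11.5
Step 3: Attach original signs; sum ranks with positive sign and with negative sign.
W+ = 5 + 9 + 9 + 4 + 6.5 + 2.5 + 2.5 + 1 + 6.5 + 11.5 = 57.5
W- = 9 + 11.5 = 20.5
(Check: W+ + W- = 78 should equal n(n+1)/2 = 78.)
Step 4: Test statistic W = min(W+, W-) = 20.5.
Step 5: Ties in |d|, so use the tie-corrected normal approximation.
        E[W] = n(n+1)/4 = 12*13/4 = 39.
        Tie groups: |d|=3 (t=2), |d|=6 (t=2), |d|=7 (t=3), |d|=8 (t=2); sum(t^3 - t) = 42.
        Var[W] = n(n+1)(2n+1)/24 - sum(t^3-t)/48 = 3900/24 - 42/48 = 161.625.
        z = (W - E[W]) / sqrt(Var[W]) = (20.5 - 39) / 12.7132 = -1.4552.
        Two-sided p = 2*Phi(z) = 0.145619.
Step 6: alpha = 0.1. fail to reject H0.

W+ = 57.5, W- = 20.5, W = min = 20.5, p = 0.145619, fail to reject H0.


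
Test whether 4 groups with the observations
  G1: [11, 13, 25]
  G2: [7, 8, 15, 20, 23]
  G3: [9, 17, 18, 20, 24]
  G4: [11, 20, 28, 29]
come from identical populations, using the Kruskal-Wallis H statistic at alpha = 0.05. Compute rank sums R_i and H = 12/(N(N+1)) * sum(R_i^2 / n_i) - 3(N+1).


Step 1: Combine all N = 17 observations and assign midranks.
sorted (value, group, rank): (7,G2,1), (8,G2,2), (9,G3,3), (11,G1,4.5), (11,G4,4.5), (13,G1,6), (15,G2,7), (17,G3,8), (18,G3,9), (20,G2,11), (20,G3,11), (20,G4,11), (23,G2,13), (24,G3,14), (25,G1,15), (28,G4,16), (29,G4,17)
Step 2: Sum ranks within each group.
R_1 = 25.5 (n_1 = 3)
R_2 = 34 (n_2 = 5)
R_3 = 45 (n_3 = 5)
R_4 = 48.5 (n_4 = 4)
Step 3: H = 12/(N(N+1)) * sum(R_i^2/n_i) - 3(N+1)
     = 12/(17*18) * (25.5^2/3 + 34^2/5 + 45^2/5 + 48.5^2/4) - 3*18
     = 0.039216 * 1441.01 - 54
     = 2.510294.
Step 4: Ties present; correction factor C = 1 - 30/(17^3 - 17) = 0.993873. Corrected H = 2.510294 / 0.993873 = 2.525771.
Step 5: Under H0, H ~ chi^2(3); p-value = 0.470652.
Step 6: alpha = 0.05. fail to reject H0.

H = 2.5258, df = 3, p = 0.470652, fail to reject H0.


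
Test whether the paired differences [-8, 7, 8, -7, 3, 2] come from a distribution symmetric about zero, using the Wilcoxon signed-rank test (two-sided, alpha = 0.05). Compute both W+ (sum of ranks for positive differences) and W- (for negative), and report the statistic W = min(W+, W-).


Step 1: Drop any zero differences (none here) and take |d_i|.
|d| = [8, 7, 8, 7, 3, 2]
Step 2: Midrank |d_i| (ties get averaged ranks).
ranks: |8|->5.5, |7|->3.5, |8|->5.5, |7|->3.5, |3|->2, |2|->1
Step 3: Attach original signs; sum ranks with positive sign and with negative sign.
W+ = 3.5 + 5.5 + 2 + 1 = 12
W- = 5.5 + 3.5 = 9
(Check: W+ + W- = 21 should equal n(n+1)/2 = 21.)
Step 4: Test statistic W = min(W+, W-) = 9.
Step 5: Ties in |d|, so use the tie-corrected normal approximation.
        E[W] = n(n+1)/4 = 6*7/4 = 10.5.
        Tie groups: |d|=7 (t=2), |d|=8 (t=2); sum(t^3 - t) = 12.
        Var[W] = n(n+1)(2n+1)/24 - sum(t^3-t)/48 = 546/24 - 12/48 = 22.5.
        z = (W - E[W]) / sqrt(Var[W]) = (9 - 10.5) / 4.7434 = -0.3162.
        Two-sided p = 2*Phi(z) = 0.751830.
Step 6: alpha = 0.05. fail to reject H0.

W+ = 12, W- = 9, W = min = 9, p = 0.751830, fail to reject H0.


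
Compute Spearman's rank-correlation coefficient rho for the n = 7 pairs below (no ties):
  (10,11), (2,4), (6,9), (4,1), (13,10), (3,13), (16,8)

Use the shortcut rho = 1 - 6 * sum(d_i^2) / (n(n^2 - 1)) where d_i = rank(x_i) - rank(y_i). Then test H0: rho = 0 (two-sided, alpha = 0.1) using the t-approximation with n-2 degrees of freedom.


Step 1: Rank x and y separately (midranks; no ties here).
rank(x): 10->5, 2->1, 6->4, 4->3, 13->6, 3->2, 16->7
rank(y): 11->6, 4->2, 9->4, 1->1, 10->5, 13->7, 8->3
Step 2: d_i = R_x(i) - R_y(i); compute d_i^2.
  (5-6)^2=1, (1-2)^2=1, (4-4)^2=0, (3-1)^2=4, (6-5)^2=1, (2-7)^2=25, (7-3)^2=16
sum(d^2) = 48.
Step 3: rho = 1 - 6*48 / (7*(7^2 - 1)) = 1 - 288/336 = 0.142857.
Step 4: Under H0, t = rho * sqrt((n-2)/(1-rho^2)) = 0.3227 ~ t(5).
Step 5: Two-sided p-value from the t-distribution with 5 df = 0.759945.
Step 6: alpha = 0.1. fail to reject H0.

rho = 0.1429, p = 0.759945, fail to reject H0 at alpha = 0.1.


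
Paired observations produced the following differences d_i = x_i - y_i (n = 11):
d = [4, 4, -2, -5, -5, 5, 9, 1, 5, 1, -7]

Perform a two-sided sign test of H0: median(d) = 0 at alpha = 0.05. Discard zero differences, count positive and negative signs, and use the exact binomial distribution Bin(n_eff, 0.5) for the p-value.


Step 1: Discard zero differences. Original n = 11; n_eff = number of nonzero differences = 11.
Nonzero differences (with sign): +4, +4, -2, -5, -5, +5, +9, +1, +5, +1, -7
Step 2: Count signs: positive = 7, negative = 4.
Step 3: Under H0: P(positive) = 0.5, so the number of positives S ~ Bin(11, 0.5).
Step 4: Two-sided exact p-value = sum of Bin(11,0.5) probabilities at or below the observed probability = 0.548828.
Step 5: alpha = 0.05. fail to reject H0.

n_eff = 11, pos = 7, neg = 4, p = 0.548828, fail to reject H0.


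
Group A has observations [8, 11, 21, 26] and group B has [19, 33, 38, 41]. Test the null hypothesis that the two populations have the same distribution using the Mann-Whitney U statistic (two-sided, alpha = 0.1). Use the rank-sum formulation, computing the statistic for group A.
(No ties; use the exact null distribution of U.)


Step 1: Combine and sort all 8 observations; assign midranks.
sorted (value, group): (8,X), (11,X), (19,Y), (21,X), (26,X), (33,Y), (38,Y), (41,Y)
ranks: 8->1, 11->2, 19->3, 21->4, 26->5, 33->6, 38->7, 41->8
Step 2: Rank sum for X: R1 = 1 + 2 + 4 + 5 = 12.
Step 3: U_X = R1 - n1(n1+1)/2 = 12 - 4*5/2 = 12 - 10 = 2.
       U_Y = n1*n2 - U_X = 16 - 2 = 14.
Step 4: No ties, so the exact null distribution of U (based on enumerating the C(8,4) = 70 equally likely rank assignments) gives the two-sided p-value.
Step 5: p-value = 0.114286; compare to alpha = 0.1. fail to reject H0.

U_X = 2, p = 0.114286, fail to reject H0 at alpha = 0.1.


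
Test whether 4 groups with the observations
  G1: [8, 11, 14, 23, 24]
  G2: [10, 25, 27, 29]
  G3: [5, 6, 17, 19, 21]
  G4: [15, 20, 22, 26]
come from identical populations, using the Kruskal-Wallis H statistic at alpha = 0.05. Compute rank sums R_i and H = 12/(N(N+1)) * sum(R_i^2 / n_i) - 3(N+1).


Step 1: Combine all N = 18 observations and assign midranks.
sorted (value, group, rank): (5,G3,1), (6,G3,2), (8,G1,3), (10,G2,4), (11,G1,5), (14,G1,6), (15,G4,7), (17,G3,8), (19,G3,9), (20,G4,10), (21,G3,11), (22,G4,12), (23,G1,13), (24,G1,14), (25,G2,15), (26,G4,16), (27,G2,17), (29,G2,18)
Step 2: Sum ranks within each group.
R_1 = 41 (n_1 = 5)
R_2 = 54 (n_2 = 4)
R_3 = 31 (n_3 = 5)
R_4 = 45 (n_4 = 4)
Step 3: H = 12/(N(N+1)) * sum(R_i^2/n_i) - 3(N+1)
     = 12/(18*19) * (41^2/5 + 54^2/4 + 31^2/5 + 45^2/4) - 3*19
     = 0.035088 * 1763.65 - 57
     = 4.882456.
Step 4: No ties, so H is used without correction.
Step 5: Under H0, H ~ chi^2(3); p-value = 0.180609.
Step 6: alpha = 0.05. fail to reject H0.

H = 4.8825, df = 3, p = 0.180609, fail to reject H0.


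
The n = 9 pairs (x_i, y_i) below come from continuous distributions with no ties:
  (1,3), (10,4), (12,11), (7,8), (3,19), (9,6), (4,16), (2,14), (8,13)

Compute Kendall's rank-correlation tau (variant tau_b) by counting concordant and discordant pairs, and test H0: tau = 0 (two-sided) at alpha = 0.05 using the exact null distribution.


Step 1: Enumerate the 36 unordered pairs (i,j) with i<j and classify each by sign(x_j-x_i) * sign(y_j-y_i).
  (1,2):dx=+9,dy=+1->C; (1,3):dx=+11,dy=+8->C; (1,4):dx=+6,dy=+5->C; (1,5):dx=+2,dy=+16->C
  (1,6):dx=+8,dy=+3->C; (1,7):dx=+3,dy=+13->C; (1,8):dx=+1,dy=+11->C; (1,9):dx=+7,dy=+10->C
  (2,3):dx=+2,dy=+7->C; (2,4):dx=-3,dy=+4->D; (2,5):dx=-7,dy=+15->D; (2,6):dx=-1,dy=+2->D
  (2,7):dx=-6,dy=+12->D; (2,8):dx=-8,dy=+10->D; (2,9):dx=-2,dy=+9->D; (3,4):dx=-5,dy=-3->C
  (3,5):dx=-9,dy=+8->D; (3,6):dx=-3,dy=-5->C; (3,7):dx=-8,dy=+5->D; (3,8):dx=-10,dy=+3->D
  (3,9):dx=-4,dy=+2->D; (4,5):dx=-4,dy=+11->D; (4,6):dx=+2,dy=-2->D; (4,7):dx=-3,dy=+8->D
  (4,8):dx=-5,dy=+6->D; (4,9):dx=+1,dy=+5->C; (5,6):dx=+6,dy=-13->D; (5,7):dx=+1,dy=-3->D
  (5,8):dx=-1,dy=-5->C; (5,9):dx=+5,dy=-6->D; (6,7):dx=-5,dy=+10->D; (6,8):dx=-7,dy=+8->D
  (6,9):dx=-1,dy=+7->D; (7,8):dx=-2,dy=-2->C; (7,9):dx=+4,dy=-3->D; (8,9):dx=+6,dy=-1->D
Step 2: C = 14, D = 22, total pairs = 36.
Step 3: tau = (C - D)/(n(n-1)/2) = (14 - 22)/36 = -0.222222.
Step 4: Exact two-sided p-value (enumerate n! = 362880 permutations of y under H0): p = 0.476709.
Step 5: alpha = 0.05. fail to reject H0.

tau_b = -0.2222 (C=14, D=22), p = 0.476709, fail to reject H0.


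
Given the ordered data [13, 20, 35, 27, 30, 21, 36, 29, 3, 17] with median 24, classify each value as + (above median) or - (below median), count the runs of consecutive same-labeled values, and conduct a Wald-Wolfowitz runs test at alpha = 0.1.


Step 1: Compute median = 24; label A = above, B = below.
Labels in order: BBAAABAABB  (n_A = 5, n_B = 5)
Step 2: Count runs R = 5.
Step 3: Under H0 (random ordering), E[R] = 2*n_A*n_B/(n_A+n_B) + 1 = 2*5*5/10 + 1 = 6.0000.
        Var[R] = 2*n_A*n_B*(2*n_A*n_B - n_A - n_B) / ((n_A+n_B)^2 * (n_A+n_B-1)) = 2000/900 = 2.2222.
        SD[R] = 1.4907.
Step 4: Continuity-corrected z = (R + 0.5 - E[R]) / SD[R] = (5 + 0.5 - 6.0000) / 1.4907 = -0.3354.
Step 5: Two-sided p-value via normal approximation = 2*(1 - Phi(|z|)) = 0.737316.
Step 6: alpha = 0.1. fail to reject H0.

R = 5, z = -0.3354, p = 0.737316, fail to reject H0.


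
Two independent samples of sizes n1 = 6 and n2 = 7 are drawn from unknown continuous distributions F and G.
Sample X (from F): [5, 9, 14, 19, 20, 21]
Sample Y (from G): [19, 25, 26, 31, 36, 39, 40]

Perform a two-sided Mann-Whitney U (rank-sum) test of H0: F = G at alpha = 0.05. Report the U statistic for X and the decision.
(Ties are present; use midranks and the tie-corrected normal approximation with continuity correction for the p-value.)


Step 1: Combine and sort all 13 observations; assign midranks.
sorted (value, group): (5,X), (9,X), (14,X), (19,X), (19,Y), (20,X), (21,X), (25,Y), (26,Y), (31,Y), (36,Y), (39,Y), (40,Y)
ranks: 5->1, 9->2, 14->3, 19->4.5, 19->4.5, 20->6, 21->7, 25->8, 26->9, 31->10, 36->11, 39->12, 40->13
Step 2: Rank sum for X: R1 = 1 + 2 + 3 + 4.5 + 6 + 7 = 23.5.
Step 3: U_X = R1 - n1(n1+1)/2 = 23.5 - 6*7/2 = 23.5 - 21 = 2.5.
       U_Y = n1*n2 - U_X = 42 - 2.5 = 39.5.
Step 4: Ties are present, so use the tie-corrected normal approximation (with continuity correction) for the p-value.
Step 5: p-value = 0.010025; compare to alpha = 0.05. reject H0.

U_X = 2.5, p = 0.010025, reject H0 at alpha = 0.05.


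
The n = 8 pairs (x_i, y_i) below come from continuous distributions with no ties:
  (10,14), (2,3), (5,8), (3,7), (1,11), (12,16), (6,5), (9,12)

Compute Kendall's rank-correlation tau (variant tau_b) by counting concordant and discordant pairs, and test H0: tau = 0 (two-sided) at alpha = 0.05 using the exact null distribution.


Step 1: Enumerate the 28 unordered pairs (i,j) with i<j and classify each by sign(x_j-x_i) * sign(y_j-y_i).
  (1,2):dx=-8,dy=-11->C; (1,3):dx=-5,dy=-6->C; (1,4):dx=-7,dy=-7->C; (1,5):dx=-9,dy=-3->C
  (1,6):dx=+2,dy=+2->C; (1,7):dx=-4,dy=-9->C; (1,8):dx=-1,dy=-2->C; (2,3):dx=+3,dy=+5->C
  (2,4):dx=+1,dy=+4->C; (2,5):dx=-1,dy=+8->D; (2,6):dx=+10,dy=+13->C; (2,7):dx=+4,dy=+2->C
  (2,8):dx=+7,dy=+9->C; (3,4):dx=-2,dy=-1->C; (3,5):dx=-4,dy=+3->D; (3,6):dx=+7,dy=+8->C
  (3,7):dx=+1,dy=-3->D; (3,8):dx=+4,dy=+4->C; (4,5):dx=-2,dy=+4->D; (4,6):dx=+9,dy=+9->C
  (4,7):dx=+3,dy=-2->D; (4,8):dx=+6,dy=+5->C; (5,6):dx=+11,dy=+5->C; (5,7):dx=+5,dy=-6->D
  (5,8):dx=+8,dy=+1->C; (6,7):dx=-6,dy=-11->C; (6,8):dx=-3,dy=-4->C; (7,8):dx=+3,dy=+7->C
Step 2: C = 22, D = 6, total pairs = 28.
Step 3: tau = (C - D)/(n(n-1)/2) = (22 - 6)/28 = 0.571429.
Step 4: Exact two-sided p-value (enumerate n! = 40320 permutations of y under H0): p = 0.061012.
Step 5: alpha = 0.05. fail to reject H0.

tau_b = 0.5714 (C=22, D=6), p = 0.061012, fail to reject H0.


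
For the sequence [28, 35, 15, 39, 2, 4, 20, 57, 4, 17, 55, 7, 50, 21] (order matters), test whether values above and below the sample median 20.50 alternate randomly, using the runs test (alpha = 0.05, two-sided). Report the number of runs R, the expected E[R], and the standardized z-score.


Step 1: Compute median = 20.50; label A = above, B = below.
Labels in order: AABABBBABBABAA  (n_A = 7, n_B = 7)
Step 2: Count runs R = 9.
Step 3: Under H0 (random ordering), E[R] = 2*n_A*n_B/(n_A+n_B) + 1 = 2*7*7/14 + 1 = 8.0000.
        Var[R] = 2*n_A*n_B*(2*n_A*n_B - n_A - n_B) / ((n_A+n_B)^2 * (n_A+n_B-1)) = 8232/2548 = 3.2308.
        SD[R] = 1.7974.
Step 4: Continuity-corrected z = (R - 0.5 - E[R]) / SD[R] = (9 - 0.5 - 8.0000) / 1.7974 = 0.2782.
Step 5: Two-sided p-value via normal approximation = 2*(1 - Phi(|z|)) = 0.780879.
Step 6: alpha = 0.05. fail to reject H0.

R = 9, z = 0.2782, p = 0.780879, fail to reject H0.


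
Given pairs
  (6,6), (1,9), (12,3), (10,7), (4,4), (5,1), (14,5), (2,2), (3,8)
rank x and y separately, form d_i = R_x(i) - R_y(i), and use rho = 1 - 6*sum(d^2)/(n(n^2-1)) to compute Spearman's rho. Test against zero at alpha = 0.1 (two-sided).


Step 1: Rank x and y separately (midranks; no ties here).
rank(x): 6->6, 1->1, 12->8, 10->7, 4->4, 5->5, 14->9, 2->2, 3->3
rank(y): 6->6, 9->9, 3->3, 7->7, 4->4, 1->1, 5->5, 2->2, 8->8
Step 2: d_i = R_x(i) - R_y(i); compute d_i^2.
  (6-6)^2=0, (1-9)^2=64, (8-3)^2=25, (7-7)^2=0, (4-4)^2=0, (5-1)^2=16, (9-5)^2=16, (2-2)^2=0, (3-8)^2=25
sum(d^2) = 146.
Step 3: rho = 1 - 6*146 / (9*(9^2 - 1)) = 1 - 876/720 = -0.216667.
Step 4: Under H0, t = rho * sqrt((n-2)/(1-rho^2)) = -0.5872 ~ t(7).
Step 5: Two-sided p-value from the t-distribution with 7 df = 0.575515.
Step 6: alpha = 0.1. fail to reject H0.

rho = -0.2167, p = 0.575515, fail to reject H0 at alpha = 0.1.


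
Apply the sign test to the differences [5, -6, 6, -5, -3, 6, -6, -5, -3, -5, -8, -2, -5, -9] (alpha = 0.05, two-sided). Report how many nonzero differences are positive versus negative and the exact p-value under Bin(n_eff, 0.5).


Step 1: Discard zero differences. Original n = 14; n_eff = number of nonzero differences = 14.
Nonzero differences (with sign): +5, -6, +6, -5, -3, +6, -6, -5, -3, -5, -8, -2, -5, -9
Step 2: Count signs: positive = 3, negative = 11.
Step 3: Under H0: P(positive) = 0.5, so the number of positives S ~ Bin(14, 0.5).
Step 4: Two-sided exact p-value = sum of Bin(14,0.5) probabilities at or below the observed probability = 0.057373.
Step 5: alpha = 0.05. fail to reject H0.

n_eff = 14, pos = 3, neg = 11, p = 0.057373, fail to reject H0.


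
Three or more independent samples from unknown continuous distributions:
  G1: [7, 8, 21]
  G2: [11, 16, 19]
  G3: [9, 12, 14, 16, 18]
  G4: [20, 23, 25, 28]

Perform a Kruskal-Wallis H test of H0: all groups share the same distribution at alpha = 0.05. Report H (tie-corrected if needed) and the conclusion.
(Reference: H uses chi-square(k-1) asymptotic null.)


Step 1: Combine all N = 15 observations and assign midranks.
sorted (value, group, rank): (7,G1,1), (8,G1,2), (9,G3,3), (11,G2,4), (12,G3,5), (14,G3,6), (16,G2,7.5), (16,G3,7.5), (18,G3,9), (19,G2,10), (20,G4,11), (21,G1,12), (23,G4,13), (25,G4,14), (28,G4,15)
Step 2: Sum ranks within each group.
R_1 = 15 (n_1 = 3)
R_2 = 21.5 (n_2 = 3)
R_3 = 30.5 (n_3 = 5)
R_4 = 53 (n_4 = 4)
Step 3: H = 12/(N(N+1)) * sum(R_i^2/n_i) - 3(N+1)
     = 12/(15*16) * (15^2/3 + 21.5^2/3 + 30.5^2/5 + 53^2/4) - 3*16
     = 0.050000 * 1117.38 - 48
     = 7.869167.
Step 4: Ties present; correction factor C = 1 - 6/(15^3 - 15) = 0.998214. Corrected H = 7.869167 / 0.998214 = 7.883244.
Step 5: Under H0, H ~ chi^2(3); p-value = 0.048487.
Step 6: alpha = 0.05. reject H0.

H = 7.8832, df = 3, p = 0.048487, reject H0.


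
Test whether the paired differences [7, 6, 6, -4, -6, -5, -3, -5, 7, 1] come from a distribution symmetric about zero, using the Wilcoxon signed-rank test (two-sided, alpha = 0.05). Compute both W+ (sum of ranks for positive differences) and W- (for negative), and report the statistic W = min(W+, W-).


Step 1: Drop any zero differences (none here) and take |d_i|.
|d| = [7, 6, 6, 4, 6, 5, 3, 5, 7, 1]
Step 2: Midrank |d_i| (ties get averaged ranks).
ranks: |7|->9.5, |6|->7, |6|->7, |4|->3, |6|->7, |5|->4.5, |3|->2, |5|->4.5, |7|->9.5, |1|->1
Step 3: Attach original signs; sum ranks with positive sign and with negative sign.
W+ = 9.5 + 7 + 7 + 9.5 + 1 = 34
W- = 3 + 7 + 4.5 + 2 + 4.5 = 21
(Check: W+ + W- = 55 should equal n(n+1)/2 = 55.)
Step 4: Test statistic W = min(W+, W-) = 21.
Step 5: Ties in |d|, so use the tie-corrected normal approximation.
        E[W] = n(n+1)/4 = 10*11/4 = 27.5.
        Tie groups: |d|=5 (t=2), |d|=6 (t=3), |d|=7 (t=2); sum(t^3 - t) = 36.
        Var[W] = n(n+1)(2n+1)/24 - sum(t^3-t)/48 = 2310/24 - 36/48 = 95.5.
        z = (W - E[W]) / sqrt(Var[W]) = (21 - 27.5) / 9.7724 = -0.6651.
        Two-sided p = 2*Phi(z) = 0.505962.
Step 6: alpha = 0.05. fail to reject H0.

W+ = 34, W- = 21, W = min = 21, p = 0.505962, fail to reject H0.


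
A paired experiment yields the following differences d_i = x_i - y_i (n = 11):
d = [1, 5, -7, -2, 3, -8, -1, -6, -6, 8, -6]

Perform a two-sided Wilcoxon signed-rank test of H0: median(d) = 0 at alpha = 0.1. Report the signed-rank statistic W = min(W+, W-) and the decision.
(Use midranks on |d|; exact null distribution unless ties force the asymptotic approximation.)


Step 1: Drop any zero differences (none here) and take |d_i|.
|d| = [1, 5, 7, 2, 3, 8, 1, 6, 6, 8, 6]
Step 2: Midrank |d_i| (ties get averaged ranks).
ranks: |1|->1.5, |5|->5, |7|->9, |2|->3, |3|->4, |8|->10.5, |1|->1.5, |6|->7, |6|->7, |8|->10.5, |6|->7
Step 3: Attach original signs; sum ranks with positive sign and with negative sign.
W+ = 1.5 + 5 + 4 + 10.5 = 21
W- = 9 + 3 + 10.5 + 1.5 + 7 + 7 + 7 = 45
(Check: W+ + W- = 66 should equal n(n+1)/2 = 66.)
Step 4: Test statistic W = min(W+, W-) = 21.
Step 5: Ties in |d|, so use the tie-corrected normal approximation.
        E[W] = n(n+1)/4 = 11*12/4 = 33.
        Tie groups: |d|=1 (t=2), |d|=6 (t=3), |d|=8 (t=2); sum(t^3 - t) = 36.
        Var[W] = n(n+1)(2n+1)/24 - sum(t^3-t)/48 = 3036/24 - 36/48 = 125.75.
        z = (W - E[W]) / sqrt(Var[W]) = (21 - 33) / 11.2138 = -1.0701.
        Two-sided p = 2*Phi(z) = 0.284571.
Step 6: alpha = 0.1. fail to reject H0.

W+ = 21, W- = 45, W = min = 21, p = 0.284571, fail to reject H0.


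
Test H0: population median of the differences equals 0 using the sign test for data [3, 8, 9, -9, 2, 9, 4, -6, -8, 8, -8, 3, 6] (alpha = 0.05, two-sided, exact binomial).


Step 1: Discard zero differences. Original n = 13; n_eff = number of nonzero differences = 13.
Nonzero differences (with sign): +3, +8, +9, -9, +2, +9, +4, -6, -8, +8, -8, +3, +6
Step 2: Count signs: positive = 9, negative = 4.
Step 3: Under H0: P(positive) = 0.5, so the number of positives S ~ Bin(13, 0.5).
Step 4: Two-sided exact p-value = sum of Bin(13,0.5) probabilities at or below the observed probability = 0.266846.
Step 5: alpha = 0.05. fail to reject H0.

n_eff = 13, pos = 9, neg = 4, p = 0.266846, fail to reject H0.


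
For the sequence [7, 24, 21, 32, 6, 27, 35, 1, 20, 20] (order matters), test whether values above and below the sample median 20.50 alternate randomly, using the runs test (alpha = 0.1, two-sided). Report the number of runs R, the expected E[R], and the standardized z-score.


Step 1: Compute median = 20.50; label A = above, B = below.
Labels in order: BAAABAABBB  (n_A = 5, n_B = 5)
Step 2: Count runs R = 5.
Step 3: Under H0 (random ordering), E[R] = 2*n_A*n_B/(n_A+n_B) + 1 = 2*5*5/10 + 1 = 6.0000.
        Var[R] = 2*n_A*n_B*(2*n_A*n_B - n_A - n_B) / ((n_A+n_B)^2 * (n_A+n_B-1)) = 2000/900 = 2.2222.
        SD[R] = 1.4907.
Step 4: Continuity-corrected z = (R + 0.5 - E[R]) / SD[R] = (5 + 0.5 - 6.0000) / 1.4907 = -0.3354.
Step 5: Two-sided p-value via normal approximation = 2*(1 - Phi(|z|)) = 0.737316.
Step 6: alpha = 0.1. fail to reject H0.

R = 5, z = -0.3354, p = 0.737316, fail to reject H0.


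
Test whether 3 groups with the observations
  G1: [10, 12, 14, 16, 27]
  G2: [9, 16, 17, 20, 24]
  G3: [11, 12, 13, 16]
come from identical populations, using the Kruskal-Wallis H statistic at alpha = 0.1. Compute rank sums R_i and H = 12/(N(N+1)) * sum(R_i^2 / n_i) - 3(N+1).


Step 1: Combine all N = 14 observations and assign midranks.
sorted (value, group, rank): (9,G2,1), (10,G1,2), (11,G3,3), (12,G1,4.5), (12,G3,4.5), (13,G3,6), (14,G1,7), (16,G1,9), (16,G2,9), (16,G3,9), (17,G2,11), (20,G2,12), (24,G2,13), (27,G1,14)
Step 2: Sum ranks within each group.
R_1 = 36.5 (n_1 = 5)
R_2 = 46 (n_2 = 5)
R_3 = 22.5 (n_3 = 4)
Step 3: H = 12/(N(N+1)) * sum(R_i^2/n_i) - 3(N+1)
     = 12/(14*15) * (36.5^2/5 + 46^2/5 + 22.5^2/4) - 3*15
     = 0.057143 * 816.212 - 45
     = 1.640714.
Step 4: Ties present; correction factor C = 1 - 30/(14^3 - 14) = 0.989011. Corrected H = 1.640714 / 0.989011 = 1.658944.
Step 5: Under H0, H ~ chi^2(2); p-value = 0.436279.
Step 6: alpha = 0.1. fail to reject H0.

H = 1.6589, df = 2, p = 0.436279, fail to reject H0.


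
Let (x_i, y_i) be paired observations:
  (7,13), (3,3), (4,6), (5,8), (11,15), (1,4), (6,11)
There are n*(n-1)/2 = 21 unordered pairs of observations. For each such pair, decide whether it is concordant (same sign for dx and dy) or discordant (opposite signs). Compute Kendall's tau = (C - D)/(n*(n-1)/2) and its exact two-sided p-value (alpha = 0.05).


Step 1: Enumerate the 21 unordered pairs (i,j) with i<j and classify each by sign(x_j-x_i) * sign(y_j-y_i).
  (1,2):dx=-4,dy=-10->C; (1,3):dx=-3,dy=-7->C; (1,4):dx=-2,dy=-5->C; (1,5):dx=+4,dy=+2->C
  (1,6):dx=-6,dy=-9->C; (1,7):dx=-1,dy=-2->C; (2,3):dx=+1,dy=+3->C; (2,4):dx=+2,dy=+5->C
  (2,5):dx=+8,dy=+12->C; (2,6):dx=-2,dy=+1->D; (2,7):dx=+3,dy=+8->C; (3,4):dx=+1,dy=+2->C
  (3,5):dx=+7,dy=+9->C; (3,6):dx=-3,dy=-2->C; (3,7):dx=+2,dy=+5->C; (4,5):dx=+6,dy=+7->C
  (4,6):dx=-4,dy=-4->C; (4,7):dx=+1,dy=+3->C; (5,6):dx=-10,dy=-11->C; (5,7):dx=-5,dy=-4->C
  (6,7):dx=+5,dy=+7->C
Step 2: C = 20, D = 1, total pairs = 21.
Step 3: tau = (C - D)/(n(n-1)/2) = (20 - 1)/21 = 0.904762.
Step 4: Exact two-sided p-value (enumerate n! = 5040 permutations of y under H0): p = 0.002778.
Step 5: alpha = 0.05. reject H0.

tau_b = 0.9048 (C=20, D=1), p = 0.002778, reject H0.


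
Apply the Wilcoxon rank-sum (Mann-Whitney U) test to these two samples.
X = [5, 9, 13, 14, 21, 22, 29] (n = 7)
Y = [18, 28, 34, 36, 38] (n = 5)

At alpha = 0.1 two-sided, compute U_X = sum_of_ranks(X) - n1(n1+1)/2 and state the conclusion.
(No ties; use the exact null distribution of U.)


Step 1: Combine and sort all 12 observations; assign midranks.
sorted (value, group): (5,X), (9,X), (13,X), (14,X), (18,Y), (21,X), (22,X), (28,Y), (29,X), (34,Y), (36,Y), (38,Y)
ranks: 5->1, 9->2, 13->3, 14->4, 18->5, 21->6, 22->7, 28->8, 29->9, 34->10, 36->11, 38->12
Step 2: Rank sum for X: R1 = 1 + 2 + 3 + 4 + 6 + 7 + 9 = 32.
Step 3: U_X = R1 - n1(n1+1)/2 = 32 - 7*8/2 = 32 - 28 = 4.
       U_Y = n1*n2 - U_X = 35 - 4 = 31.
Step 4: No ties, so the exact null distribution of U (based on enumerating the C(12,7) = 792 equally likely rank assignments) gives the two-sided p-value.
Step 5: p-value = 0.030303; compare to alpha = 0.1. reject H0.

U_X = 4, p = 0.030303, reject H0 at alpha = 0.1.


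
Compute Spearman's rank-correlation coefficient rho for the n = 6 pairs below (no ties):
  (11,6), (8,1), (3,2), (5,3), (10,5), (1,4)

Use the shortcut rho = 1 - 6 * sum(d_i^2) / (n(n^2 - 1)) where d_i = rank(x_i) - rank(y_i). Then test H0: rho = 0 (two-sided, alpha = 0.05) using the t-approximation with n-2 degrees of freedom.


Step 1: Rank x and y separately (midranks; no ties here).
rank(x): 11->6, 8->4, 3->2, 5->3, 10->5, 1->1
rank(y): 6->6, 1->1, 2->2, 3->3, 5->5, 4->4
Step 2: d_i = R_x(i) - R_y(i); compute d_i^2.
  (6-6)^2=0, (4-1)^2=9, (2-2)^2=0, (3-3)^2=0, (5-5)^2=0, (1-4)^2=9
sum(d^2) = 18.
Step 3: rho = 1 - 6*18 / (6*(6^2 - 1)) = 1 - 108/210 = 0.485714.
Step 4: Under H0, t = rho * sqrt((n-2)/(1-rho^2)) = 1.1113 ~ t(4).
Step 5: Two-sided p-value from the t-distribution with 4 df = 0.328723.
Step 6: alpha = 0.05. fail to reject H0.

rho = 0.4857, p = 0.328723, fail to reject H0 at alpha = 0.05.


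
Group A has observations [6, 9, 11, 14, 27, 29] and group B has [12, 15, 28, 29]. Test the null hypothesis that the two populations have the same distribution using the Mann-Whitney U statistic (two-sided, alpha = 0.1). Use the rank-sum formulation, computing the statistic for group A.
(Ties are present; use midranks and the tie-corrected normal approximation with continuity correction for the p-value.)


Step 1: Combine and sort all 10 observations; assign midranks.
sorted (value, group): (6,X), (9,X), (11,X), (12,Y), (14,X), (15,Y), (27,X), (28,Y), (29,X), (29,Y)
ranks: 6->1, 9->2, 11->3, 12->4, 14->5, 15->6, 27->7, 28->8, 29->9.5, 29->9.5
Step 2: Rank sum for X: R1 = 1 + 2 + 3 + 5 + 7 + 9.5 = 27.5.
Step 3: U_X = R1 - n1(n1+1)/2 = 27.5 - 6*7/2 = 27.5 - 21 = 6.5.
       U_Y = n1*n2 - U_X = 24 - 6.5 = 17.5.
Step 4: Ties are present, so use the tie-corrected normal approximation (with continuity correction) for the p-value.
Step 5: p-value = 0.284958; compare to alpha = 0.1. fail to reject H0.

U_X = 6.5, p = 0.284958, fail to reject H0 at alpha = 0.1.


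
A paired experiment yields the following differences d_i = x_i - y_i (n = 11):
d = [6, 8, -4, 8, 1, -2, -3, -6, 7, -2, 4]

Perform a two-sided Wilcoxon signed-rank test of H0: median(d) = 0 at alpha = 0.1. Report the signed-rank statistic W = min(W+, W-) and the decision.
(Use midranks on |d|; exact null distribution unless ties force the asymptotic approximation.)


Step 1: Drop any zero differences (none here) and take |d_i|.
|d| = [6, 8, 4, 8, 1, 2, 3, 6, 7, 2, 4]
Step 2: Midrank |d_i| (ties get averaged ranks).
ranks: |6|->7.5, |8|->10.5, |4|->5.5, |8|->10.5, |1|->1, |2|->2.5, |3|->4, |6|->7.5, |7|->9, |2|->2.5, |4|->5.5
Step 3: Attach original signs; sum ranks with positive sign and with negative sign.
W+ = 7.5 + 10.5 + 10.5 + 1 + 9 + 5.5 = 44
W- = 5.5 + 2.5 + 4 + 7.5 + 2.5 = 22
(Check: W+ + W- = 66 should equal n(n+1)/2 = 66.)
Step 4: Test statistic W = min(W+, W-) = 22.
Step 5: Ties in |d|, so use the tie-corrected normal approximation.
        E[W] = n(n+1)/4 = 11*12/4 = 33.
        Tie groups: |d|=2 (t=2), |d|=4 (t=2), |d|=6 (t=2), |d|=8 (t=2); sum(t^3 - t) = 24.
        Var[W] = n(n+1)(2n+1)/24 - sum(t^3-t)/48 = 3036/24 - 24/48 = 126.
        z = (W - E[W]) / sqrt(Var[W]) = (22 - 33) / 11.2250 = -0.9800.
        Two-sided p = 2*Phi(z) = 0.327107.
Step 6: alpha = 0.1. fail to reject H0.

W+ = 44, W- = 22, W = min = 22, p = 0.327107, fail to reject H0.


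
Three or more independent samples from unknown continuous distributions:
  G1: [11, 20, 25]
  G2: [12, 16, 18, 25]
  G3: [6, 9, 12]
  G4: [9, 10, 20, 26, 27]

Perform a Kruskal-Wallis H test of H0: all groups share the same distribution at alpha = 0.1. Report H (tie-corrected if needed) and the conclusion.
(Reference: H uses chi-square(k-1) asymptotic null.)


Step 1: Combine all N = 15 observations and assign midranks.
sorted (value, group, rank): (6,G3,1), (9,G3,2.5), (9,G4,2.5), (10,G4,4), (11,G1,5), (12,G2,6.5), (12,G3,6.5), (16,G2,8), (18,G2,9), (20,G1,10.5), (20,G4,10.5), (25,G1,12.5), (25,G2,12.5), (26,G4,14), (27,G4,15)
Step 2: Sum ranks within each group.
R_1 = 28 (n_1 = 3)
R_2 = 36 (n_2 = 4)
R_3 = 10 (n_3 = 3)
R_4 = 46 (n_4 = 5)
Step 3: H = 12/(N(N+1)) * sum(R_i^2/n_i) - 3(N+1)
     = 12/(15*16) * (28^2/3 + 36^2/4 + 10^2/3 + 46^2/5) - 3*16
     = 0.050000 * 1041.87 - 48
     = 4.093333.
Step 4: Ties present; correction factor C = 1 - 24/(15^3 - 15) = 0.992857. Corrected H = 4.093333 / 0.992857 = 4.122782.
Step 5: Under H0, H ~ chi^2(3); p-value = 0.248508.
Step 6: alpha = 0.1. fail to reject H0.

H = 4.1228, df = 3, p = 0.248508, fail to reject H0.


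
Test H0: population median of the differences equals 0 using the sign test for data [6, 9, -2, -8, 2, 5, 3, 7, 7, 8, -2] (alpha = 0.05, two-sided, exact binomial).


Step 1: Discard zero differences. Original n = 11; n_eff = number of nonzero differences = 11.
Nonzero differences (with sign): +6, +9, -2, -8, +2, +5, +3, +7, +7, +8, -2
Step 2: Count signs: positive = 8, negative = 3.
Step 3: Under H0: P(positive) = 0.5, so the number of positives S ~ Bin(11, 0.5).
Step 4: Two-sided exact p-value = sum of Bin(11,0.5) probabilities at or below the observed probability = 0.226562.
Step 5: alpha = 0.05. fail to reject H0.

n_eff = 11, pos = 8, neg = 3, p = 0.226562, fail to reject H0.


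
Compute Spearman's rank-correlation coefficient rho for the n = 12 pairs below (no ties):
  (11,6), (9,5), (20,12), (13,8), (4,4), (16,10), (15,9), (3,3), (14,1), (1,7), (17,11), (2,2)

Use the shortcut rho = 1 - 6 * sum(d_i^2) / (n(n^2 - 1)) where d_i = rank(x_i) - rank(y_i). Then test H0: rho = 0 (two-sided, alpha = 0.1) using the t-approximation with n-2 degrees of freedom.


Step 1: Rank x and y separately (midranks; no ties here).
rank(x): 11->6, 9->5, 20->12, 13->7, 4->4, 16->10, 15->9, 3->3, 14->8, 1->1, 17->11, 2->2
rank(y): 6->6, 5->5, 12->12, 8->8, 4->4, 10->10, 9->9, 3->3, 1->1, 7->7, 11->11, 2->2
Step 2: d_i = R_x(i) - R_y(i); compute d_i^2.
  (6-6)^2=0, (5-5)^2=0, (12-12)^2=0, (7-8)^2=1, (4-4)^2=0, (10-10)^2=0, (9-9)^2=0, (3-3)^2=0, (8-1)^2=49, (1-7)^2=36, (11-11)^2=0, (2-2)^2=0
sum(d^2) = 86.
Step 3: rho = 1 - 6*86 / (12*(12^2 - 1)) = 1 - 516/1716 = 0.699301.
Step 4: Under H0, t = rho * sqrt((n-2)/(1-rho^2)) = 3.0936 ~ t(10).
Step 5: Two-sided p-value from the t-distribution with 10 df = 0.011374.
Step 6: alpha = 0.1. reject H0.

rho = 0.6993, p = 0.011374, reject H0 at alpha = 0.1.


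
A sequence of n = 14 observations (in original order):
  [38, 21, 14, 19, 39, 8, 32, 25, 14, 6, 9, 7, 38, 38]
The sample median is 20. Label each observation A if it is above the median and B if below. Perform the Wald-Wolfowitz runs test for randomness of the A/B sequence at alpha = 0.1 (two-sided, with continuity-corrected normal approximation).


Step 1: Compute median = 20; label A = above, B = below.
Labels in order: AABBABAABBBBAA  (n_A = 7, n_B = 7)
Step 2: Count runs R = 7.
Step 3: Under H0 (random ordering), E[R] = 2*n_A*n_B/(n_A+n_B) + 1 = 2*7*7/14 + 1 = 8.0000.
        Var[R] = 2*n_A*n_B*(2*n_A*n_B - n_A - n_B) / ((n_A+n_B)^2 * (n_A+n_B-1)) = 8232/2548 = 3.2308.
        SD[R] = 1.7974.
Step 4: Continuity-corrected z = (R + 0.5 - E[R]) / SD[R] = (7 + 0.5 - 8.0000) / 1.7974 = -0.2782.
Step 5: Two-sided p-value via normal approximation = 2*(1 - Phi(|z|)) = 0.780879.
Step 6: alpha = 0.1. fail to reject H0.

R = 7, z = -0.2782, p = 0.780879, fail to reject H0.


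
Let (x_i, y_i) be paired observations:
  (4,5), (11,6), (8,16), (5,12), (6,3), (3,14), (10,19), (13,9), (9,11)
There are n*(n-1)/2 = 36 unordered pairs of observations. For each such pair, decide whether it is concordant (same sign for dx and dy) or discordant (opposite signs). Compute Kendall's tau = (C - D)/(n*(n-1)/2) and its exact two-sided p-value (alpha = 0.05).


Step 1: Enumerate the 36 unordered pairs (i,j) with i<j and classify each by sign(x_j-x_i) * sign(y_j-y_i).
  (1,2):dx=+7,dy=+1->C; (1,3):dx=+4,dy=+11->C; (1,4):dx=+1,dy=+7->C; (1,5):dx=+2,dy=-2->D
  (1,6):dx=-1,dy=+9->D; (1,7):dx=+6,dy=+14->C; (1,8):dx=+9,dy=+4->C; (1,9):dx=+5,dy=+6->C
  (2,3):dx=-3,dy=+10->D; (2,4):dx=-6,dy=+6->D; (2,5):dx=-5,dy=-3->C; (2,6):dx=-8,dy=+8->D
  (2,7):dx=-1,dy=+13->D; (2,8):dx=+2,dy=+3->C; (2,9):dx=-2,dy=+5->D; (3,4):dx=-3,dy=-4->C
  (3,5):dx=-2,dy=-13->C; (3,6):dx=-5,dy=-2->C; (3,7):dx=+2,dy=+3->C; (3,8):dx=+5,dy=-7->D
  (3,9):dx=+1,dy=-5->D; (4,5):dx=+1,dy=-9->D; (4,6):dx=-2,dy=+2->D; (4,7):dx=+5,dy=+7->C
  (4,8):dx=+8,dy=-3->D; (4,9):dx=+4,dy=-1->D; (5,6):dx=-3,dy=+11->D; (5,7):dx=+4,dy=+16->C
  (5,8):dx=+7,dy=+6->C; (5,9):dx=+3,dy=+8->C; (6,7):dx=+7,dy=+5->C; (6,8):dx=+10,dy=-5->D
  (6,9):dx=+6,dy=-3->D; (7,8):dx=+3,dy=-10->D; (7,9):dx=-1,dy=-8->C; (8,9):dx=-4,dy=+2->D
Step 2: C = 18, D = 18, total pairs = 36.
Step 3: tau = (C - D)/(n(n-1)/2) = (18 - 18)/36 = 0.000000.
Step 4: Exact two-sided p-value (enumerate n! = 362880 permutations of y under H0): p = 1.000000.
Step 5: alpha = 0.05. fail to reject H0.

tau_b = 0.0000 (C=18, D=18), p = 1.000000, fail to reject H0.


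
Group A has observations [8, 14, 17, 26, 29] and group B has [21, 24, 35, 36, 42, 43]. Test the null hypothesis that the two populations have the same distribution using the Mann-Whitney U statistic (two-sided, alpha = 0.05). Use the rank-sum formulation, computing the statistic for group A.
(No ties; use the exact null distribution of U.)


Step 1: Combine and sort all 11 observations; assign midranks.
sorted (value, group): (8,X), (14,X), (17,X), (21,Y), (24,Y), (26,X), (29,X), (35,Y), (36,Y), (42,Y), (43,Y)
ranks: 8->1, 14->2, 17->3, 21->4, 24->5, 26->6, 29->7, 35->8, 36->9, 42->10, 43->11
Step 2: Rank sum for X: R1 = 1 + 2 + 3 + 6 + 7 = 19.
Step 3: U_X = R1 - n1(n1+1)/2 = 19 - 5*6/2 = 19 - 15 = 4.
       U_Y = n1*n2 - U_X = 30 - 4 = 26.
Step 4: No ties, so the exact null distribution of U (based on enumerating the C(11,5) = 462 equally likely rank assignments) gives the two-sided p-value.
Step 5: p-value = 0.051948; compare to alpha = 0.05. fail to reject H0.

U_X = 4, p = 0.051948, fail to reject H0 at alpha = 0.05.


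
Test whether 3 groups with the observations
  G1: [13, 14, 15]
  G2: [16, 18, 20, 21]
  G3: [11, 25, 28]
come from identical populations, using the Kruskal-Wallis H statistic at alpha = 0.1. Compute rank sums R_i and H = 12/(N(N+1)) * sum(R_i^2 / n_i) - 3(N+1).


Step 1: Combine all N = 10 observations and assign midranks.
sorted (value, group, rank): (11,G3,1), (13,G1,2), (14,G1,3), (15,G1,4), (16,G2,5), (18,G2,6), (20,G2,7), (21,G2,8), (25,G3,9), (28,G3,10)
Step 2: Sum ranks within each group.
R_1 = 9 (n_1 = 3)
R_2 = 26 (n_2 = 4)
R_3 = 20 (n_3 = 3)
Step 3: H = 12/(N(N+1)) * sum(R_i^2/n_i) - 3(N+1)
     = 12/(10*11) * (9^2/3 + 26^2/4 + 20^2/3) - 3*11
     = 0.109091 * 329.333 - 33
     = 2.927273.
Step 4: No ties, so H is used without correction.
Step 5: Under H0, H ~ chi^2(2); p-value = 0.231393.
Step 6: alpha = 0.1. fail to reject H0.

H = 2.9273, df = 2, p = 0.231393, fail to reject H0.


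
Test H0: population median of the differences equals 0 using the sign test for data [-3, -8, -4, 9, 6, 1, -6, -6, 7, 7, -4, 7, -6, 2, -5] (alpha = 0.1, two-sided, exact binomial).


Step 1: Discard zero differences. Original n = 15; n_eff = number of nonzero differences = 15.
Nonzero differences (with sign): -3, -8, -4, +9, +6, +1, -6, -6, +7, +7, -4, +7, -6, +2, -5
Step 2: Count signs: positive = 7, negative = 8.
Step 3: Under H0: P(positive) = 0.5, so the number of positives S ~ Bin(15, 0.5).
Step 4: Two-sided exact p-value = sum of Bin(15,0.5) probabilities at or below the observed probability = 1.000000.
Step 5: alpha = 0.1. fail to reject H0.

n_eff = 15, pos = 7, neg = 8, p = 1.000000, fail to reject H0.


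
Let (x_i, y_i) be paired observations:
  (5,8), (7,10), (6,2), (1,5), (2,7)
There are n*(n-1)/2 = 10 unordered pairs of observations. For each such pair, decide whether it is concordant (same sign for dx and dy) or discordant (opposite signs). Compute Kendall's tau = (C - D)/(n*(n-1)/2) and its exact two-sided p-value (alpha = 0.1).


Step 1: Enumerate the 10 unordered pairs (i,j) with i<j and classify each by sign(x_j-x_i) * sign(y_j-y_i).
  (1,2):dx=+2,dy=+2->C; (1,3):dx=+1,dy=-6->D; (1,4):dx=-4,dy=-3->C; (1,5):dx=-3,dy=-1->C
  (2,3):dx=-1,dy=-8->C; (2,4):dx=-6,dy=-5->C; (2,5):dx=-5,dy=-3->C; (3,4):dx=-5,dy=+3->D
  (3,5):dx=-4,dy=+5->D; (4,5):dx=+1,dy=+2->C
Step 2: C = 7, D = 3, total pairs = 10.
Step 3: tau = (C - D)/(n(n-1)/2) = (7 - 3)/10 = 0.400000.
Step 4: Exact two-sided p-value (enumerate n! = 120 permutations of y under H0): p = 0.483333.
Step 5: alpha = 0.1. fail to reject H0.

tau_b = 0.4000 (C=7, D=3), p = 0.483333, fail to reject H0.


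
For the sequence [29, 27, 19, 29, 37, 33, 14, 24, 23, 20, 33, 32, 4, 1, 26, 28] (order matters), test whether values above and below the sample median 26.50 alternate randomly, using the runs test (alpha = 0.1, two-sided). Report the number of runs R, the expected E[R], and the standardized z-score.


Step 1: Compute median = 26.50; label A = above, B = below.
Labels in order: AABAAABBBBAABBBA  (n_A = 8, n_B = 8)
Step 2: Count runs R = 7.
Step 3: Under H0 (random ordering), E[R] = 2*n_A*n_B/(n_A+n_B) + 1 = 2*8*8/16 + 1 = 9.0000.
        Var[R] = 2*n_A*n_B*(2*n_A*n_B - n_A - n_B) / ((n_A+n_B)^2 * (n_A+n_B-1)) = 14336/3840 = 3.7333.
        SD[R] = 1.9322.
Step 4: Continuity-corrected z = (R + 0.5 - E[R]) / SD[R] = (7 + 0.5 - 9.0000) / 1.9322 = -0.7763.
Step 5: Two-sided p-value via normal approximation = 2*(1 - Phi(|z|)) = 0.437558.
Step 6: alpha = 0.1. fail to reject H0.

R = 7, z = -0.7763, p = 0.437558, fail to reject H0.


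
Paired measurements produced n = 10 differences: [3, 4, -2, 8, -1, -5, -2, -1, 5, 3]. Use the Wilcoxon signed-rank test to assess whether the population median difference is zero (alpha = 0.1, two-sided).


Step 1: Drop any zero differences (none here) and take |d_i|.
|d| = [3, 4, 2, 8, 1, 5, 2, 1, 5, 3]
Step 2: Midrank |d_i| (ties get averaged ranks).
ranks: |3|->5.5, |4|->7, |2|->3.5, |8|->10, |1|->1.5, |5|->8.5, |2|->3.5, |1|->1.5, |5|->8.5, |3|->5.5
Step 3: Attach original signs; sum ranks with positive sign and with negative sign.
W+ = 5.5 + 7 + 10 + 8.5 + 5.5 = 36.5
W- = 3.5 + 1.5 + 8.5 + 3.5 + 1.5 = 18.5
(Check: W+ + W- = 55 should equal n(n+1)/2 = 55.)
Step 4: Test statistic W = min(W+, W-) = 18.5.
Step 5: Ties in |d|, so use the tie-corrected normal approximation.
        E[W] = n(n+1)/4 = 10*11/4 = 27.5.
        Tie groups: |d|=1 (t=2), |d|=2 (t=2), |d|=3 (t=2), |d|=5 (t=2); sum(t^3 - t) = 24.
        Var[W] = n(n+1)(2n+1)/24 - sum(t^3-t)/48 = 2310/24 - 24/48 = 95.75.
        z = (W - E[W]) / sqrt(Var[W]) = (18.5 - 27.5) / 9.7852 = -0.9198.
        Two-sided p = 2*Phi(z) = 0.357700.
Step 6: alpha = 0.1. fail to reject H0.

W+ = 36.5, W- = 18.5, W = min = 18.5, p = 0.357700, fail to reject H0.


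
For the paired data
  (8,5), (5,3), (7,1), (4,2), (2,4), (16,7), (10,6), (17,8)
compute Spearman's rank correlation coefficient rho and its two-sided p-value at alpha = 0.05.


Step 1: Rank x and y separately (midranks; no ties here).
rank(x): 8->5, 5->3, 7->4, 4->2, 2->1, 16->7, 10->6, 17->8
rank(y): 5->5, 3->3, 1->1, 2->2, 4->4, 7->7, 6->6, 8->8
Step 2: d_i = R_x(i) - R_y(i); compute d_i^2.
  (5-5)^2=0, (3-3)^2=0, (4-1)^2=9, (2-2)^2=0, (1-4)^2=9, (7-7)^2=0, (6-6)^2=0, (8-8)^2=0
sum(d^2) = 18.
Step 3: rho = 1 - 6*18 / (8*(8^2 - 1)) = 1 - 108/504 = 0.785714.
Step 4: Under H0, t = rho * sqrt((n-2)/(1-rho^2)) = 3.1113 ~ t(6).
Step 5: Two-sided p-value from the t-distribution with 6 df = 0.020815.
Step 6: alpha = 0.05. reject H0.

rho = 0.7857, p = 0.020815, reject H0 at alpha = 0.05.


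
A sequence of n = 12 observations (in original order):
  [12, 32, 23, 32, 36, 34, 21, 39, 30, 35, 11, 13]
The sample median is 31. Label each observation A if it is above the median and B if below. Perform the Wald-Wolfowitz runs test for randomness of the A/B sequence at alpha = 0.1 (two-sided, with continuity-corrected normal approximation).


Step 1: Compute median = 31; label A = above, B = below.
Labels in order: BABAAABABABB  (n_A = 6, n_B = 6)
Step 2: Count runs R = 9.
Step 3: Under H0 (random ordering), E[R] = 2*n_A*n_B/(n_A+n_B) + 1 = 2*6*6/12 + 1 = 7.0000.
        Var[R] = 2*n_A*n_B*(2*n_A*n_B - n_A - n_B) / ((n_A+n_B)^2 * (n_A+n_B-1)) = 4320/1584 = 2.7273.
        SD[R] = 1.6514.
Step 4: Continuity-corrected z = (R - 0.5 - E[R]) / SD[R] = (9 - 0.5 - 7.0000) / 1.6514 = 0.9083.
Step 5: Two-sided p-value via normal approximation = 2*(1 - Phi(|z|)) = 0.363722.
Step 6: alpha = 0.1. fail to reject H0.

R = 9, z = 0.9083, p = 0.363722, fail to reject H0.


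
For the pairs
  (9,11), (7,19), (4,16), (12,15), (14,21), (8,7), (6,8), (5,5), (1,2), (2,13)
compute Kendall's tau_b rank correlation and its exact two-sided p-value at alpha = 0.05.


Step 1: Enumerate the 45 unordered pairs (i,j) with i<j and classify each by sign(x_j-x_i) * sign(y_j-y_i).
  (1,2):dx=-2,dy=+8->D; (1,3):dx=-5,dy=+5->D; (1,4):dx=+3,dy=+4->C; (1,5):dx=+5,dy=+10->C
  (1,6):dx=-1,dy=-4->C; (1,7):dx=-3,dy=-3->C; (1,8):dx=-4,dy=-6->C; (1,9):dx=-8,dy=-9->C
  (1,10):dx=-7,dy=+2->D; (2,3):dx=-3,dy=-3->C; (2,4):dx=+5,dy=-4->D; (2,5):dx=+7,dy=+2->C
  (2,6):dx=+1,dy=-12->D; (2,7):dx=-1,dy=-11->C; (2,8):dx=-2,dy=-14->C; (2,9):dx=-6,dy=-17->C
  (2,10):dx=-5,dy=-6->C; (3,4):dx=+8,dy=-1->D; (3,5):dx=+10,dy=+5->C; (3,6):dx=+4,dy=-9->D
  (3,7):dx=+2,dy=-8->D; (3,8):dx=+1,dy=-11->D; (3,9):dx=-3,dy=-14->C; (3,10):dx=-2,dy=-3->C
  (4,5):dx=+2,dy=+6->C; (4,6):dx=-4,dy=-8->C; (4,7):dx=-6,dy=-7->C; (4,8):dx=-7,dy=-10->C
  (4,9):dx=-11,dy=-13->C; (4,10):dx=-10,dy=-2->C; (5,6):dx=-6,dy=-14->C; (5,7):dx=-8,dy=-13->C
  (5,8):dx=-9,dy=-16->C; (5,9):dx=-13,dy=-19->C; (5,10):dx=-12,dy=-8->C; (6,7):dx=-2,dy=+1->D
  (6,8):dx=-3,dy=-2->C; (6,9):dx=-7,dy=-5->C; (6,10):dx=-6,dy=+6->D; (7,8):dx=-1,dy=-3->C
  (7,9):dx=-5,dy=-6->C; (7,10):dx=-4,dy=+5->D; (8,9):dx=-4,dy=-3->C; (8,10):dx=-3,dy=+8->D
  (9,10):dx=+1,dy=+11->C
Step 2: C = 32, D = 13, total pairs = 45.
Step 3: tau = (C - D)/(n(n-1)/2) = (32 - 13)/45 = 0.422222.
Step 4: Exact two-sided p-value (enumerate n! = 3628800 permutations of y under H0): p = 0.108313.
Step 5: alpha = 0.05. fail to reject H0.

tau_b = 0.4222 (C=32, D=13), p = 0.108313, fail to reject H0.
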